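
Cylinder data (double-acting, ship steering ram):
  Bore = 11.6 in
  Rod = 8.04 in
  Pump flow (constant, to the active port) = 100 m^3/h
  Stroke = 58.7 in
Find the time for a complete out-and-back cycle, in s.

t ≈ 5.56 s

Cap-side area A_cap = π/4 × (11.6 in)² = 105.7 in^2
Rod-side annular area A_ann = π/4 × (11.6² − 8.04²) = 54.91 in^2
t_ext = A_cap·L/Q = 3.660 s
t_ret = A_ann·L/Q = 1.902 s
t_cycle = t_ext + t_ret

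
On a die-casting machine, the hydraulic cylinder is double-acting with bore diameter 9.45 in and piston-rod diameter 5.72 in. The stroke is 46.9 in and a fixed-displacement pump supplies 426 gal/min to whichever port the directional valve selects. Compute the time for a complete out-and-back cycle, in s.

t ≈ 3.28 s

Cap-side area A_cap = π/4 × (9.45 in)² = 70.14 in^2
Rod-side annular area A_ann = π/4 × (9.45² − 5.72²) = 44.44 in^2
t_ext = A_cap·L/Q = 2.006 s
t_ret = A_ann·L/Q = 1.271 s
t_cycle = t_ext + t_ret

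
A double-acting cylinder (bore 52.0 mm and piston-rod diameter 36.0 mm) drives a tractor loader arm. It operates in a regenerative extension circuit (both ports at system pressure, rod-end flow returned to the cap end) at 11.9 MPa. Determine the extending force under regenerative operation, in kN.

With equal pressure on both faces, forces on the annular region cancel; the net push is pressure × rod cross-section.
Rod cross-section A_rod = π/4 × (36.0 mm)² = 1018 mm^2
F = P × A_rod

F ≈ 12.1 kN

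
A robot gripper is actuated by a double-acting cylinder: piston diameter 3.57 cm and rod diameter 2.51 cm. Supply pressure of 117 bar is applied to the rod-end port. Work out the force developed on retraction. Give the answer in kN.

Rod-side annular area A_ann = π/4 × (3.57² − 2.51²) = 5.062 cm^2
On retraction the pressure acts on the annular area (bore minus rod).
F = P × A_ann

F ≈ 5.92 kN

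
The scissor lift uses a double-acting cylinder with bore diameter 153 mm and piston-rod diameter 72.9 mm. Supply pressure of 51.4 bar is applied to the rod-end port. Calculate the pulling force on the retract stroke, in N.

Rod-side annular area A_ann = π/4 × (153² − 72.9²) = 14210 mm^2
On retraction the pressure acts on the annular area (bore minus rod).
F = P × A_ann

F ≈ 73000 N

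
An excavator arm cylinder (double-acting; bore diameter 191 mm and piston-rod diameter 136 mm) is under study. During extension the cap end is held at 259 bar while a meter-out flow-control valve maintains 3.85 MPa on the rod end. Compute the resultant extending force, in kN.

Cap-side area A_cap = π/4 × (191 mm)² = 28650 mm^2
Rod-side annular area A_ann = π/4 × (191² − 136²) = 14130 mm^2
Net thrust = P_cap·A_cap − P_rod·A_ann = 742.1 kN − 54.38 kN

F ≈ 688 kN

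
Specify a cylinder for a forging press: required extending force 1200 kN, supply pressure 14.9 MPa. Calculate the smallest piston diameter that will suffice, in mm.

Extension force acts on the full piston face: F = P × (π/4)D².
D = √(4F / (πP)) = √(4 × 1200 kN / (π × 14.9 MPa))

D ≈ 320 mm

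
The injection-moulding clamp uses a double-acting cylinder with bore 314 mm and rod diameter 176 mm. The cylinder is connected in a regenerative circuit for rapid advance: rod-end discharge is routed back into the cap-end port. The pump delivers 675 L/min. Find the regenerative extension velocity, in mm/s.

v ≈ 462 mm/s

In regeneration the rod-end outflow joins the pump flow into the cap end, so the net volume the pump must supply per unit advance equals the rod cross-section area.
Rod cross-section A_rod = π/4 × (176 mm)² = 24330 mm^2
v = Q_pump / A_rod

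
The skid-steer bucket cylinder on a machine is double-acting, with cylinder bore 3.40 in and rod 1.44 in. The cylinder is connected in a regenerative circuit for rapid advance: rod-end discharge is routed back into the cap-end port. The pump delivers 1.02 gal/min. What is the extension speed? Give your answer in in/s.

v ≈ 2.41 in/s

In regeneration the rod-end outflow joins the pump flow into the cap end, so the net volume the pump must supply per unit advance equals the rod cross-section area.
Rod cross-section A_rod = π/4 × (1.44 in)² = 1.629 in^2
v = Q_pump / A_rod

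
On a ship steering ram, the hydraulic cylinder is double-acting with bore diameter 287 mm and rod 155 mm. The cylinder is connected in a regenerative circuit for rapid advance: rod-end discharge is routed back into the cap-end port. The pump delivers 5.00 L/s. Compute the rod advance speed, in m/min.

v ≈ 15.9 m/min

In regeneration the rod-end outflow joins the pump flow into the cap end, so the net volume the pump must supply per unit advance equals the rod cross-section area.
Rod cross-section A_rod = π/4 × (155 mm)² = 18870 mm^2
v = Q_pump / A_rod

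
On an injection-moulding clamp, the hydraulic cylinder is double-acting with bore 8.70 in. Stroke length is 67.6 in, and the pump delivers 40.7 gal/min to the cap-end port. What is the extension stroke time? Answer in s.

Cap-side area A_cap = π/4 × (8.70 in)² = 59.45 in^2
Swept volume V = A × L; t = V / Q = A·L / Q

t ≈ 25.6 s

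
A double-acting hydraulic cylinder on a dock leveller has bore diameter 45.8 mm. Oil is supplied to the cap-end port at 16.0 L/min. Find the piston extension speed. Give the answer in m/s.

Cap-side area A_cap = π/4 × (45.8 mm)² = 1647 mm^2
v = Q / A

v ≈ 0.162 m/s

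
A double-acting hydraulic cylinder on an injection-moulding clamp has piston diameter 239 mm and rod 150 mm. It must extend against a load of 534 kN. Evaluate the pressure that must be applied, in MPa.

Cap-side area A_cap = π/4 × (239 mm)² = 44860 mm^2
P = F / A = 534 kN / A

P ≈ 11.9 MPa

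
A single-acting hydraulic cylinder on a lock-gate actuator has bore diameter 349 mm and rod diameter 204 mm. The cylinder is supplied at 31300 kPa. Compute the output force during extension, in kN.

F ≈ 2990 kN

Cap-side area A_cap = π/4 × (349 mm)² = 95660 mm^2
F = P × A_cap = 31300 kPa × A_cap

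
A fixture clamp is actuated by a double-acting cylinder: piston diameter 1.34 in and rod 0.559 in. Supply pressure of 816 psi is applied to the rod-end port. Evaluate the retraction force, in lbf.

Rod-side annular area A_ann = π/4 × (1.34² − 0.559²) = 1.165 in^2
On retraction the pressure acts on the annular area (bore minus rod).
F = P × A_ann

F ≈ 951 lbf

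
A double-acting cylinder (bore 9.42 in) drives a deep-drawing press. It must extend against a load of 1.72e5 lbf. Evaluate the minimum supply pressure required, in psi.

Cap-side area A_cap = π/4 × (9.42 in)² = 69.69 in^2
P = F / A = 1.72e5 lbf / A

P ≈ 2470 psi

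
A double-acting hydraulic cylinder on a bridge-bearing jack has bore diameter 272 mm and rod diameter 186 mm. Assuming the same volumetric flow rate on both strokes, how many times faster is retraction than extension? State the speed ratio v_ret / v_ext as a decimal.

Cap-side area A_cap = π/4 × (272 mm)² = 58110 mm^2
Rod-side annular area A_ann = π/4 × (272² − 186²) = 30940 mm^2
For equal Q, v ∝ 1/A, so v_ret/v_ext = A_cap/A_ann.

v_ret/v_ext ≈ 1.88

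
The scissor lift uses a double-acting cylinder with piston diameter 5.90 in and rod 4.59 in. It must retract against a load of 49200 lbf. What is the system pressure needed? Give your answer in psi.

Rod-side annular area A_ann = π/4 × (5.90² − 4.59²) = 10.79 in^2
Retraction: pressure acts on the annular area.
P = F / A = 49200 lbf / A

P ≈ 4560 psi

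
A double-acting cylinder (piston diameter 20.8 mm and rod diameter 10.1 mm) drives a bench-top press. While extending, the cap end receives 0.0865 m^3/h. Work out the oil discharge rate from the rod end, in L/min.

Q_out ≈ 1.10 L/min

Cap-side area A_cap = π/4 × (20.8 mm)² = 339.8 mm^2
Rod-side annular area A_ann = π/4 × (20.8² − 10.1²) = 259.7 mm^2
Piston speed v = Q_in/A_cap; rod-end outflow Q_out = v × A_ann = Q_in × A_ann/A_cap.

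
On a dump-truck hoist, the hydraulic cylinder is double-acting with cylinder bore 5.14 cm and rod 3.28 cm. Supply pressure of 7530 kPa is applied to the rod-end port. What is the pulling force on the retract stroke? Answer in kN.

F ≈ 9.26 kN

Rod-side annular area A_ann = π/4 × (5.14² − 3.28²) = 12.30 cm^2
On retraction the pressure acts on the annular area (bore minus rod).
F = P × A_ann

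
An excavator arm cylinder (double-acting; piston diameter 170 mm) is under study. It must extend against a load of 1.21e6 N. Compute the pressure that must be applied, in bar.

Cap-side area A_cap = π/4 × (170 mm)² = 22700 mm^2
P = F / A = 1.21e6 N / A

P ≈ 533 bar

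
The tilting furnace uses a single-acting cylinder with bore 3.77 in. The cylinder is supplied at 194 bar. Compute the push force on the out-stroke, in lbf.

F ≈ 31400 lbf

Cap-side area A_cap = π/4 × (3.77 in)² = 11.16 in^2
F = P × A_cap = 194 bar × A_cap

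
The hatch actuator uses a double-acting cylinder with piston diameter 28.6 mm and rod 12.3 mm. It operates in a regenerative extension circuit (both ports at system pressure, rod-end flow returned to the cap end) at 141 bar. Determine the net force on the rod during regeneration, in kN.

F ≈ 1.68 kN

With equal pressure on both faces, forces on the annular region cancel; the net push is pressure × rod cross-section.
Rod cross-section A_rod = π/4 × (12.3 mm)² = 118.8 mm^2
F = P × A_rod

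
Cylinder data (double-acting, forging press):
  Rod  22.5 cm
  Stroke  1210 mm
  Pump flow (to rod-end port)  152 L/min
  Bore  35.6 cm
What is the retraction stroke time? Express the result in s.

Rod-side annular area A_ann = π/4 × (35.6² − 22.5²) = 597.8 cm^2
Swept volume V = A × L; t = V / Q = A·L / Q

t ≈ 28.6 s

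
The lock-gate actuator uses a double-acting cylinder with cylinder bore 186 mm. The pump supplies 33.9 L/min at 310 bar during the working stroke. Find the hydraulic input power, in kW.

Hydraulic power = P × Q

W ≈ 17.5 kW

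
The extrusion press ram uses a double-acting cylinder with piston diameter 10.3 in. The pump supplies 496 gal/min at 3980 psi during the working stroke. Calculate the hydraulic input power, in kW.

Hydraulic power = P × Q

W ≈ 859 kW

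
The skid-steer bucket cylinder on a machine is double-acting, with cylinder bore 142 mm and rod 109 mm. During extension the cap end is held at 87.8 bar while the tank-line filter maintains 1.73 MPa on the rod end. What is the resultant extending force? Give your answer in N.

Cap-side area A_cap = π/4 × (142 mm)² = 15840 mm^2
Rod-side annular area A_ann = π/4 × (142² − 109²) = 6505 mm^2
Net thrust = P_cap·A_cap − P_rod·A_ann = 1.390e5 N − 11250 N

F ≈ 1.28e5 N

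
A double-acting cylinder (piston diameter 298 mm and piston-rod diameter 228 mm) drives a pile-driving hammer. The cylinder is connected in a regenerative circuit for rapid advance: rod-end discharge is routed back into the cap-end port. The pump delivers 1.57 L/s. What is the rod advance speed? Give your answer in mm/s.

In regeneration the rod-end outflow joins the pump flow into the cap end, so the net volume the pump must supply per unit advance equals the rod cross-section area.
Rod cross-section A_rod = π/4 × (228 mm)² = 40830 mm^2
v = Q_pump / A_rod

v ≈ 38.5 mm/s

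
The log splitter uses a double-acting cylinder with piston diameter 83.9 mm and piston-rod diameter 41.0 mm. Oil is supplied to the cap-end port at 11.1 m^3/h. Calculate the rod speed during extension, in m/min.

Cap-side area A_cap = π/4 × (83.9 mm)² = 5529 mm^2
v = Q / A

v ≈ 33.5 m/min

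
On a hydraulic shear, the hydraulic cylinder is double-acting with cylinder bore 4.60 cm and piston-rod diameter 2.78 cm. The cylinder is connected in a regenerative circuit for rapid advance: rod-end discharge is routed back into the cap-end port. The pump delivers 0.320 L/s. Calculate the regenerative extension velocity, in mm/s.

v ≈ 527 mm/s

In regeneration the rod-end outflow joins the pump flow into the cap end, so the net volume the pump must supply per unit advance equals the rod cross-section area.
Rod cross-section A_rod = π/4 × (2.78 cm)² = 6.070 cm^2
v = Q_pump / A_rod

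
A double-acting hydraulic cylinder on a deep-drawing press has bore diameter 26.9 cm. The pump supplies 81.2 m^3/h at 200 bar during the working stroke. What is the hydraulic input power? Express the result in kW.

W ≈ 451 kW

Hydraulic power = P × Q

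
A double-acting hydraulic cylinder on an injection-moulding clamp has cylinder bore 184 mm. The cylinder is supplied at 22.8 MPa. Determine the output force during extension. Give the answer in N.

F ≈ 6.06e5 N

Cap-side area A_cap = π/4 × (184 mm)² = 26590 mm^2
F = P × A_cap = 22.8 MPa × A_cap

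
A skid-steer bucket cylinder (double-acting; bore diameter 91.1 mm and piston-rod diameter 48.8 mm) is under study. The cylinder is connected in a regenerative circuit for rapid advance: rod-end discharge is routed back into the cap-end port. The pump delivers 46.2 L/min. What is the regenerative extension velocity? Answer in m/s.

In regeneration the rod-end outflow joins the pump flow into the cap end, so the net volume the pump must supply per unit advance equals the rod cross-section area.
Rod cross-section A_rod = π/4 × (48.8 mm)² = 1870 mm^2
v = Q_pump / A_rod

v ≈ 0.412 m/s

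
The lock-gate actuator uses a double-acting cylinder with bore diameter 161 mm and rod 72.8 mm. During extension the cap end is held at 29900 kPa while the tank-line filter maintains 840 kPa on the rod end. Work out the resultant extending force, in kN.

F ≈ 595 kN

Cap-side area A_cap = π/4 × (161 mm)² = 20360 mm^2
Rod-side annular area A_ann = π/4 × (161² − 72.8²) = 16200 mm^2
Net thrust = P_cap·A_cap − P_rod·A_ann = 608.7 kN − 13.60 kN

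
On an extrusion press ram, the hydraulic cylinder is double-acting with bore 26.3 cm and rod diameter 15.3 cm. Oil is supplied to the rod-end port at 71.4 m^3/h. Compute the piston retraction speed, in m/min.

Rod-side annular area A_ann = π/4 × (26.3² − 15.3²) = 359.4 cm^2
Flow into the rod-end port fills the annular volume.
v = Q / A

v ≈ 33.1 m/min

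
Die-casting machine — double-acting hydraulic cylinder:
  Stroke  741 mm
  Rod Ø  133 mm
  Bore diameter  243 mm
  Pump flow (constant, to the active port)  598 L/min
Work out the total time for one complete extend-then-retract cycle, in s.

t ≈ 5.86 s

Cap-side area A_cap = π/4 × (243 mm)² = 46380 mm^2
Rod-side annular area A_ann = π/4 × (243² − 133²) = 32480 mm^2
t_ext = A_cap·L/Q = 3.448 s
t_ret = A_ann·L/Q = 2.415 s
t_cycle = t_ext + t_ret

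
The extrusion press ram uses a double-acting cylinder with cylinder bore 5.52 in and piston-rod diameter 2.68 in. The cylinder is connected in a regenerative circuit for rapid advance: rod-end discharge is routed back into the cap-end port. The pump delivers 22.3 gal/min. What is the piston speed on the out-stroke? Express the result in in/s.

v ≈ 15.2 in/s

In regeneration the rod-end outflow joins the pump flow into the cap end, so the net volume the pump must supply per unit advance equals the rod cross-section area.
Rod cross-section A_rod = π/4 × (2.68 in)² = 5.641 in^2
v = Q_pump / A_rod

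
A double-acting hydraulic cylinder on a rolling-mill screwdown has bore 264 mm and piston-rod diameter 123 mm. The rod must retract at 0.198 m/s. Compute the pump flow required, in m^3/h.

Rod-side annular area A_ann = π/4 × (264² − 123²) = 42860 mm^2
Q = A × v

Q ≈ 30.5 m^3/h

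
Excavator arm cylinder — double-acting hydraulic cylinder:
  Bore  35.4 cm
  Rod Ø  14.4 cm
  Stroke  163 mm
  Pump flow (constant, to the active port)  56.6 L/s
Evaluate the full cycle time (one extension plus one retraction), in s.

t ≈ 0.520 s

Cap-side area A_cap = π/4 × (35.4 cm)² = 984.2 cm^2
Rod-side annular area A_ann = π/4 × (35.4² − 14.4²) = 821.4 cm^2
t_ext = A_cap·L/Q = 0.2834 s
t_ret = A_ann·L/Q = 0.2365 s
t_cycle = t_ext + t_ret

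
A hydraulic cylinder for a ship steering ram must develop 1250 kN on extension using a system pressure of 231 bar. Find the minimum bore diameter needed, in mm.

D ≈ 262 mm

Extension force acts on the full piston face: F = P × (π/4)D².
D = √(4F / (πP)) = √(4 × 1250 kN / (π × 231 bar))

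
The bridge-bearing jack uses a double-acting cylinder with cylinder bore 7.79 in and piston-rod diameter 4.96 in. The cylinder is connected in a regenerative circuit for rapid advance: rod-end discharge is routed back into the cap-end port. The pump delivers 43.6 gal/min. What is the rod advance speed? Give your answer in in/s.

v ≈ 8.69 in/s

In regeneration the rod-end outflow joins the pump flow into the cap end, so the net volume the pump must supply per unit advance equals the rod cross-section area.
Rod cross-section A_rod = π/4 × (4.96 in)² = 19.32 in^2
v = Q_pump / A_rod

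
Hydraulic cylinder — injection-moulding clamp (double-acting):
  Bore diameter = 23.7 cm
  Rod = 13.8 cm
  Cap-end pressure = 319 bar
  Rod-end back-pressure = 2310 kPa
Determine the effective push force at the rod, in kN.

F ≈ 1340 kN

Cap-side area A_cap = π/4 × (23.7 cm)² = 441.2 cm^2
Rod-side annular area A_ann = π/4 × (23.7² − 13.8²) = 291.6 cm^2
Net thrust = P_cap·A_cap − P_rod·A_ann = 1407 kN − 67.35 kN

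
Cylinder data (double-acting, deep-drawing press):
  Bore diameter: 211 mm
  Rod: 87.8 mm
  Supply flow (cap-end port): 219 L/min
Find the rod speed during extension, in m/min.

Cap-side area A_cap = π/4 × (211 mm)² = 34970 mm^2
v = Q / A

v ≈ 6.26 m/min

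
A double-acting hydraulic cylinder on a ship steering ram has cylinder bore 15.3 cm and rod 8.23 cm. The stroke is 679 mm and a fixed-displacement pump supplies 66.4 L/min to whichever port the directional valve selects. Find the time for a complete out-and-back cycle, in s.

t ≈ 19.3 s

Cap-side area A_cap = π/4 × (15.3 cm)² = 183.9 cm^2
Rod-side annular area A_ann = π/4 × (15.3² − 8.23²) = 130.7 cm^2
t_ext = A_cap·L/Q = 11.28 s
t_ret = A_ann·L/Q = 8.016 s
t_cycle = t_ext + t_ret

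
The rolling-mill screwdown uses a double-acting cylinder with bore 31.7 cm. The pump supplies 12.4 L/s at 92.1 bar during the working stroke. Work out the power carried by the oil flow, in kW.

Hydraulic power = P × Q

W ≈ 114 kW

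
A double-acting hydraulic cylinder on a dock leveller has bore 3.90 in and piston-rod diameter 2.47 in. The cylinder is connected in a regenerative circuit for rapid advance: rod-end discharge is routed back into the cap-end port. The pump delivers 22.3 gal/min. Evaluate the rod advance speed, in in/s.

v ≈ 17.9 in/s

In regeneration the rod-end outflow joins the pump flow into the cap end, so the net volume the pump must supply per unit advance equals the rod cross-section area.
Rod cross-section A_rod = π/4 × (2.47 in)² = 4.792 in^2
v = Q_pump / A_rod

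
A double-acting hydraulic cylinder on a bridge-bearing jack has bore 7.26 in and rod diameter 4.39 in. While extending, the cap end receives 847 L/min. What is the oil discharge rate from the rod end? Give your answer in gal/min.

Cap-side area A_cap = π/4 × (7.26 in)² = 41.40 in^2
Rod-side annular area A_ann = π/4 × (7.26² − 4.39²) = 26.26 in^2
Piston speed v = Q_in/A_cap; rod-end outflow Q_out = v × A_ann = Q_in × A_ann/A_cap.

Q_out ≈ 142 gal/min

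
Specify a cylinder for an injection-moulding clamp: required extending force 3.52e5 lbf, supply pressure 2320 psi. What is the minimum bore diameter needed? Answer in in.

D ≈ 13.9 in

Extension force acts on the full piston face: F = P × (π/4)D².
D = √(4F / (πP)) = √(4 × 3.52e5 lbf / (π × 2320 psi))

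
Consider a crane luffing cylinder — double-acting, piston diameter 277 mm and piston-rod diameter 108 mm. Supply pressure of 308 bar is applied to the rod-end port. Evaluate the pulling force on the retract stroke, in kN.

F ≈ 1570 kN

Rod-side annular area A_ann = π/4 × (277² − 108²) = 51100 mm^2
On retraction the pressure acts on the annular area (bore minus rod).
F = P × A_ann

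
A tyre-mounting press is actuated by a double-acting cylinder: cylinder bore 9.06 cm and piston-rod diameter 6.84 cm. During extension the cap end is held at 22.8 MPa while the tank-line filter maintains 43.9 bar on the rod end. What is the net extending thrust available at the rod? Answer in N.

Cap-side area A_cap = π/4 × (9.06 cm)² = 64.47 cm^2
Rod-side annular area A_ann = π/4 × (9.06² − 6.84²) = 27.72 cm^2
Net thrust = P_cap·A_cap − P_rod·A_ann = 1.470e5 N − 12170 N

F ≈ 1.35e5 N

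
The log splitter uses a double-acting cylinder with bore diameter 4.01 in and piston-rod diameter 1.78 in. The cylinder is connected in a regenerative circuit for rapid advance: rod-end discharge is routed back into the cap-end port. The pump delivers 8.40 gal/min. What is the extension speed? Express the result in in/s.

In regeneration the rod-end outflow joins the pump flow into the cap end, so the net volume the pump must supply per unit advance equals the rod cross-section area.
Rod cross-section A_rod = π/4 × (1.78 in)² = 2.488 in^2
v = Q_pump / A_rod

v ≈ 13.0 in/s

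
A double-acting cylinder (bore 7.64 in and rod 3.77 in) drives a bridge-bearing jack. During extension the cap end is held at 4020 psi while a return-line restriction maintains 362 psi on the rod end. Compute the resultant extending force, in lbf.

F ≈ 1.72e5 lbf

Cap-side area A_cap = π/4 × (7.64 in)² = 45.84 in^2
Rod-side annular area A_ann = π/4 × (7.64² − 3.77²) = 34.68 in^2
Net thrust = P_cap·A_cap − P_rod·A_ann = 1.843e5 lbf − 12550 lbf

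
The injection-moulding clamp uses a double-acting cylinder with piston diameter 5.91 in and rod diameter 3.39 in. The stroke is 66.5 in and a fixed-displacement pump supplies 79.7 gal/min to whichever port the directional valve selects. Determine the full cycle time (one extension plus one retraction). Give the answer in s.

Cap-side area A_cap = π/4 × (5.91 in)² = 27.43 in^2
Rod-side annular area A_ann = π/4 × (5.91² − 3.39²) = 18.41 in^2
t_ext = A_cap·L/Q = 5.945 s
t_ret = A_ann·L/Q = 3.989 s
t_cycle = t_ext + t_ret

t ≈ 9.93 s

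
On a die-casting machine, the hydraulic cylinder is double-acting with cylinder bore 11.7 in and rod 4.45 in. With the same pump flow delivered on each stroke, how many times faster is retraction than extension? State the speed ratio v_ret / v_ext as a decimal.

Cap-side area A_cap = π/4 × (11.7 in)² = 107.5 in^2
Rod-side annular area A_ann = π/4 × (11.7² − 4.45²) = 91.96 in^2
For equal Q, v ∝ 1/A, so v_ret/v_ext = A_cap/A_ann.

v_ret/v_ext ≈ 1.17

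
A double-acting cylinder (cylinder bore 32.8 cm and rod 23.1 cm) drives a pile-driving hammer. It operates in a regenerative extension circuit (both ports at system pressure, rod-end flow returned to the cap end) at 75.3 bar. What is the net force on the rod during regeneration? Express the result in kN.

With equal pressure on both faces, forces on the annular region cancel; the net push is pressure × rod cross-section.
Rod cross-section A_rod = π/4 × (23.1 cm)² = 419.1 cm^2
F = P × A_rod

F ≈ 316 kN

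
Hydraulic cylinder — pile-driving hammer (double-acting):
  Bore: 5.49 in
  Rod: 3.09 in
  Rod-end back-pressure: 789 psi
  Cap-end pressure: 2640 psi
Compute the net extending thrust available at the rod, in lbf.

F ≈ 49700 lbf

Cap-side area A_cap = π/4 × (5.49 in)² = 23.67 in^2
Rod-side annular area A_ann = π/4 × (5.49² − 3.09²) = 16.17 in^2
Net thrust = P_cap·A_cap − P_rod·A_ann = 62490 lbf − 12760 lbf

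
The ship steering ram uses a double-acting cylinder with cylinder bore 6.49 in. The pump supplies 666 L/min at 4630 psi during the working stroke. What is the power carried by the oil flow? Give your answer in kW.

W ≈ 354 kW

Hydraulic power = P × Q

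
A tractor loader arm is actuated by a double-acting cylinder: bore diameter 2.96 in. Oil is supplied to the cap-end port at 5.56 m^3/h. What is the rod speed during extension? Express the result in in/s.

Cap-side area A_cap = π/4 × (2.96 in)² = 6.881 in^2
v = Q / A

v ≈ 13.7 in/s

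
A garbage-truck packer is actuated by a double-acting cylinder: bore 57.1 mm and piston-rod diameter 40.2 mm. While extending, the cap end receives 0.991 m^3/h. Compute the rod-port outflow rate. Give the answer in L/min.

Cap-side area A_cap = π/4 × (57.1 mm)² = 2561 mm^2
Rod-side annular area A_ann = π/4 × (57.1² − 40.2²) = 1291 mm^2
Piston speed v = Q_in/A_cap; rod-end outflow Q_out = v × A_ann = Q_in × A_ann/A_cap.

Q_out ≈ 8.33 L/min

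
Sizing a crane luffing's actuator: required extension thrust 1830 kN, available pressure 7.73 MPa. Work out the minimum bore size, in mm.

D ≈ 549 mm

Extension force acts on the full piston face: F = P × (π/4)D².
D = √(4F / (πP)) = √(4 × 1830 kN / (π × 7.73 MPa))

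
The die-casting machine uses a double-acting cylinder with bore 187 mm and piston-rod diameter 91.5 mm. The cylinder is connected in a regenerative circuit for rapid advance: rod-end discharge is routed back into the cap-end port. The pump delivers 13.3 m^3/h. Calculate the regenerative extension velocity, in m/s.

In regeneration the rod-end outflow joins the pump flow into the cap end, so the net volume the pump must supply per unit advance equals the rod cross-section area.
Rod cross-section A_rod = π/4 × (91.5 mm)² = 6576 mm^2
v = Q_pump / A_rod

v ≈ 0.562 m/s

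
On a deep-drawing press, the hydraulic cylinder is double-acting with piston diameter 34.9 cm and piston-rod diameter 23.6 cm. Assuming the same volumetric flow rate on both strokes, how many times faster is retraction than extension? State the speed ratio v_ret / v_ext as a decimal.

v_ret/v_ext ≈ 1.84

Cap-side area A_cap = π/4 × (34.9 cm)² = 956.6 cm^2
Rod-side annular area A_ann = π/4 × (34.9² − 23.6²) = 519.2 cm^2
For equal Q, v ∝ 1/A, so v_ret/v_ext = A_cap/A_ann.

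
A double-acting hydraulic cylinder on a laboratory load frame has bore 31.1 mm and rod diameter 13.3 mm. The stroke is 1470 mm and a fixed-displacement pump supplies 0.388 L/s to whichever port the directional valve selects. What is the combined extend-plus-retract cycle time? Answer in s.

Cap-side area A_cap = π/4 × (31.1 mm)² = 759.6 mm^2
Rod-side annular area A_ann = π/4 × (31.1² − 13.3²) = 620.7 mm^2
t_ext = A_cap·L/Q = 2.878 s
t_ret = A_ann·L/Q = 2.352 s
t_cycle = t_ext + t_ret

t ≈ 5.23 s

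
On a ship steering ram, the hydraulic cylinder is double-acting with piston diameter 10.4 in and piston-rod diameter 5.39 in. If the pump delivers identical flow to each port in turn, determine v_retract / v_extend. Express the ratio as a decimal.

v_ret/v_ext ≈ 1.37

Cap-side area A_cap = π/4 × (10.4 in)² = 84.95 in^2
Rod-side annular area A_ann = π/4 × (10.4² − 5.39²) = 62.13 in^2
For equal Q, v ∝ 1/A, so v_ret/v_ext = A_cap/A_ann.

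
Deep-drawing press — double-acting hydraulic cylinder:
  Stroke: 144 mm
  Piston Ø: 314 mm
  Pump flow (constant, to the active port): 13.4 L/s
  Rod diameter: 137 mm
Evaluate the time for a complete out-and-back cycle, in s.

Cap-side area A_cap = π/4 × (314 mm)² = 77440 mm^2
Rod-side annular area A_ann = π/4 × (314² − 137²) = 62700 mm^2
t_ext = A_cap·L/Q = 0.8322 s
t_ret = A_ann·L/Q = 0.6737 s
t_cycle = t_ext + t_ret

t ≈ 1.51 s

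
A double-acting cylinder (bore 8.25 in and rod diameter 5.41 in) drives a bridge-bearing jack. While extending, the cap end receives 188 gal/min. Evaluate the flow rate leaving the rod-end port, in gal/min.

Q_out ≈ 107 gal/min

Cap-side area A_cap = π/4 × (8.25 in)² = 53.46 in^2
Rod-side annular area A_ann = π/4 × (8.25² − 5.41²) = 30.47 in^2
Piston speed v = Q_in/A_cap; rod-end outflow Q_out = v × A_ann = Q_in × A_ann/A_cap.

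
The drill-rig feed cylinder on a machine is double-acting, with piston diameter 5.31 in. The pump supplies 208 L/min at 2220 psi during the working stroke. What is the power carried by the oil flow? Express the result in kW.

W ≈ 53.1 kW

Hydraulic power = P × Q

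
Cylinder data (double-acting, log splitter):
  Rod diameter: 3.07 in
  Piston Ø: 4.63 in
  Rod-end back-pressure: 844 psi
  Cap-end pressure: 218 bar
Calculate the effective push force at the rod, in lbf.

F ≈ 45300 lbf

Cap-side area A_cap = π/4 × (4.63 in)² = 16.84 in^2
Rod-side annular area A_ann = π/4 × (4.63² − 3.07²) = 9.434 in^2
Net thrust = P_cap·A_cap − P_rod·A_ann = 53230 lbf − 7962 lbf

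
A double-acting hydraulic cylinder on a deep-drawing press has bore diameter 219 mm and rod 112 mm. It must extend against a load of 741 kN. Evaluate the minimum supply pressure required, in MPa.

Cap-side area A_cap = π/4 × (219 mm)² = 37670 mm^2
P = F / A = 741 kN / A

P ≈ 19.7 MPa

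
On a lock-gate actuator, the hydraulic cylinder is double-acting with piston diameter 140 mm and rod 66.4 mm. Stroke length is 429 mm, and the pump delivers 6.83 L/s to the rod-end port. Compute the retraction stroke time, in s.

t ≈ 0.749 s

Rod-side annular area A_ann = π/4 × (140² − 66.4²) = 11930 mm^2
Swept volume V = A × L; t = V / Q = A·L / Q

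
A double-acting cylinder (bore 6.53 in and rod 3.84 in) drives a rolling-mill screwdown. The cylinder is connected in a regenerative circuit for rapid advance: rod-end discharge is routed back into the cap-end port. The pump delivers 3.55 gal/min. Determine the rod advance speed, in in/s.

v ≈ 1.18 in/s

In regeneration the rod-end outflow joins the pump flow into the cap end, so the net volume the pump must supply per unit advance equals the rod cross-section area.
Rod cross-section A_rod = π/4 × (3.84 in)² = 11.58 in^2
v = Q_pump / A_rod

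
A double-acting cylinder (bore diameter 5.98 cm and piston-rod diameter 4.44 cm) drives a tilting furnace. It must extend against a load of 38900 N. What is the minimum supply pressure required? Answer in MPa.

P ≈ 13.9 MPa

Cap-side area A_cap = π/4 × (5.98 cm)² = 28.09 cm^2
P = F / A = 38900 N / A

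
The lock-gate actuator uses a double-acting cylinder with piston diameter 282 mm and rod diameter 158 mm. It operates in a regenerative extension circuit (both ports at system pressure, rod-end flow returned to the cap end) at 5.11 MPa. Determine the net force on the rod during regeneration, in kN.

F ≈ 100 kN

With equal pressure on both faces, forces on the annular region cancel; the net push is pressure × rod cross-section.
Rod cross-section A_rod = π/4 × (158 mm)² = 19610 mm^2
F = P × A_rod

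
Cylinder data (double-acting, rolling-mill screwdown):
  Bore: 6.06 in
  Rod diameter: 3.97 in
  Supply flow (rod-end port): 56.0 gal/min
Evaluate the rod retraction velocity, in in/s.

v ≈ 13.1 in/s

Rod-side annular area A_ann = π/4 × (6.06² − 3.97²) = 16.46 in^2
Flow into the rod-end port fills the annular volume.
v = Q / A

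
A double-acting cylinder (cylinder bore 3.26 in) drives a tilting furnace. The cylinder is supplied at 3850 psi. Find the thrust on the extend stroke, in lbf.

F ≈ 32100 lbf

Cap-side area A_cap = π/4 × (3.26 in)² = 8.347 in^2
F = P × A_cap = 3850 psi × A_cap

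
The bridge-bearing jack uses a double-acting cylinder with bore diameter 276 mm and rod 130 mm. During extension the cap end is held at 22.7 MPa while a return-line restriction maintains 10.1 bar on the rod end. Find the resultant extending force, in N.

Cap-side area A_cap = π/4 × (276 mm)² = 59830 mm^2
Rod-side annular area A_ann = π/4 × (276² − 130²) = 46560 mm^2
Net thrust = P_cap·A_cap − P_rod·A_ann = 1.358e6 N − 47020 N

F ≈ 1.31e6 N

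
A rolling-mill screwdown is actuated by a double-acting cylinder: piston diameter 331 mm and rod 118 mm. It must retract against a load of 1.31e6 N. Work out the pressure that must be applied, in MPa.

Rod-side annular area A_ann = π/4 × (331² − 118²) = 75110 mm^2
Retraction: pressure acts on the annular area.
P = F / A = 1.31e6 N / A

P ≈ 17.4 MPa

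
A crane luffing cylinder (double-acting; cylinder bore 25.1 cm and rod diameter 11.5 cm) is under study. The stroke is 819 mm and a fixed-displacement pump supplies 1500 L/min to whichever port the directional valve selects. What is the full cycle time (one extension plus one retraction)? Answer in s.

Cap-side area A_cap = π/4 × (25.1 cm)² = 494.8 cm^2
Rod-side annular area A_ann = π/4 × (25.1² − 11.5²) = 390.9 cm^2
t_ext = A_cap·L/Q = 1.621 s
t_ret = A_ann·L/Q = 1.281 s
t_cycle = t_ext + t_ret

t ≈ 2.90 s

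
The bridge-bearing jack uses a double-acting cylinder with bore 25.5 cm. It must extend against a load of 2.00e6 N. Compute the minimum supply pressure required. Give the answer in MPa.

P ≈ 39.2 MPa

Cap-side area A_cap = π/4 × (25.5 cm)² = 510.7 cm^2
P = F / A = 2.00e6 N / A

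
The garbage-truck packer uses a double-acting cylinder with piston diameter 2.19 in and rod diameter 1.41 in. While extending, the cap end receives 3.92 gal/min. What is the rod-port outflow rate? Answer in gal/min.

Q_out ≈ 2.30 gal/min

Cap-side area A_cap = π/4 × (2.19 in)² = 3.767 in^2
Rod-side annular area A_ann = π/4 × (2.19² − 1.41²) = 2.205 in^2
Piston speed v = Q_in/A_cap; rod-end outflow Q_out = v × A_ann = Q_in × A_ann/A_cap.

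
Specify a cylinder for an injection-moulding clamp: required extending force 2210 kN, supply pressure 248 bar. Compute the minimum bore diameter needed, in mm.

Extension force acts on the full piston face: F = P × (π/4)D².
D = √(4F / (πP)) = √(4 × 2210 kN / (π × 248 bar))

D ≈ 337 mm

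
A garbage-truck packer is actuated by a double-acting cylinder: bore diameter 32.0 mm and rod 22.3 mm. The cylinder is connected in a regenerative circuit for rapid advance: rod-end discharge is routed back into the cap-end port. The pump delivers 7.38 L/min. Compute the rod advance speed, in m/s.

In regeneration the rod-end outflow joins the pump flow into the cap end, so the net volume the pump must supply per unit advance equals the rod cross-section area.
Rod cross-section A_rod = π/4 × (22.3 mm)² = 390.6 mm^2
v = Q_pump / A_rod

v ≈ 0.315 m/s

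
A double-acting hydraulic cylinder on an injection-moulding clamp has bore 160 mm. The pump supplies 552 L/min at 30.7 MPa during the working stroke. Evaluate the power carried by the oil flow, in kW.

Hydraulic power = P × Q

W ≈ 282 kW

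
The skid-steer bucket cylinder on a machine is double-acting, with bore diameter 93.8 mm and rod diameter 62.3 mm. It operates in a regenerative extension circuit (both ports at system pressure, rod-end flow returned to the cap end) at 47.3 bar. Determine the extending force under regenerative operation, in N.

With equal pressure on both faces, forces on the annular region cancel; the net push is pressure × rod cross-section.
Rod cross-section A_rod = π/4 × (62.3 mm)² = 3048 mm^2
F = P × A_rod

F ≈ 14400 N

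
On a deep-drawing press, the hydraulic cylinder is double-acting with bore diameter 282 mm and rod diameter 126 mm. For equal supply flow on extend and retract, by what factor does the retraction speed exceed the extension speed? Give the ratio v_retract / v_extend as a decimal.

Cap-side area A_cap = π/4 × (282 mm)² = 62460 mm^2
Rod-side annular area A_ann = π/4 × (282² − 126²) = 49990 mm^2
For equal Q, v ∝ 1/A, so v_ret/v_ext = A_cap/A_ann.

v_ret/v_ext ≈ 1.25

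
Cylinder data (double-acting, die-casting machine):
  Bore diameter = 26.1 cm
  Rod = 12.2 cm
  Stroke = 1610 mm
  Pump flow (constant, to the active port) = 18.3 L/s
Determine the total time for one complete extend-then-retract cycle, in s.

Cap-side area A_cap = π/4 × (26.1 cm)² = 535.0 cm^2
Rod-side annular area A_ann = π/4 × (26.1² − 12.2²) = 418.1 cm^2
t_ext = A_cap·L/Q = 4.707 s
t_ret = A_ann·L/Q = 3.679 s
t_cycle = t_ext + t_ret

t ≈ 8.39 s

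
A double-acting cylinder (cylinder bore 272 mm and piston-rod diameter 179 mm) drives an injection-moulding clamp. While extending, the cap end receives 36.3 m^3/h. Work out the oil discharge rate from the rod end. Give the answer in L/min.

Cap-side area A_cap = π/4 × (272 mm)² = 58110 mm^2
Rod-side annular area A_ann = π/4 × (272² − 179²) = 32940 mm^2
Piston speed v = Q_in/A_cap; rod-end outflow Q_out = v × A_ann = Q_in × A_ann/A_cap.

Q_out ≈ 343 L/min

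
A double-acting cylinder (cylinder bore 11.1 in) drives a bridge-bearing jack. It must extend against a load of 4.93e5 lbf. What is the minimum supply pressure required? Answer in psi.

Cap-side area A_cap = π/4 × (11.1 in)² = 96.77 in^2
P = F / A = 4.93e5 lbf / A

P ≈ 5090 psi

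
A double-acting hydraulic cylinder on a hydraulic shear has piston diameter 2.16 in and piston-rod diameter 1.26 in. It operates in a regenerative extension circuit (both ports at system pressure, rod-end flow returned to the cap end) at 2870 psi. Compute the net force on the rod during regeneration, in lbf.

F ≈ 3580 lbf

With equal pressure on both faces, forces on the annular region cancel; the net push is pressure × rod cross-section.
Rod cross-section A_rod = π/4 × (1.26 in)² = 1.247 in^2
F = P × A_rod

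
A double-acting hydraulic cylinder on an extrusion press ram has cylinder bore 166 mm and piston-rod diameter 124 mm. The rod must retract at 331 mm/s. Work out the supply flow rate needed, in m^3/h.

Q ≈ 11.4 m^3/h

Rod-side annular area A_ann = π/4 × (166² − 124²) = 9566 mm^2
Q = A × v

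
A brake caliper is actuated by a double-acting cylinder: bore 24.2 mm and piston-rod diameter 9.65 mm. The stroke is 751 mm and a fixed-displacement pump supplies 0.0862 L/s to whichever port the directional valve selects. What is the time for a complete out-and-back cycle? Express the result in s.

Cap-side area A_cap = π/4 × (24.2 mm)² = 460.0 mm^2
Rod-side annular area A_ann = π/4 × (24.2² − 9.65²) = 386.8 mm^2
t_ext = A_cap·L/Q = 4.007 s
t_ret = A_ann·L/Q = 3.370 s
t_cycle = t_ext + t_ret

t ≈ 7.38 s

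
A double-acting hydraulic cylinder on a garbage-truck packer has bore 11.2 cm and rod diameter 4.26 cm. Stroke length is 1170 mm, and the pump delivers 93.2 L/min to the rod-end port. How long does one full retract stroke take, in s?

Rod-side annular area A_ann = π/4 × (11.2² − 4.26²) = 84.27 cm^2
Swept volume V = A × L; t = V / Q = A·L / Q

t ≈ 6.35 s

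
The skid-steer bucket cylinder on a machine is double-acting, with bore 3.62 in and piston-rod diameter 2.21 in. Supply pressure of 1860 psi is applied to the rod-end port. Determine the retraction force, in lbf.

Rod-side annular area A_ann = π/4 × (3.62² − 2.21²) = 6.456 in^2
On retraction the pressure acts on the annular area (bore minus rod).
F = P × A_ann

F ≈ 12000 lbf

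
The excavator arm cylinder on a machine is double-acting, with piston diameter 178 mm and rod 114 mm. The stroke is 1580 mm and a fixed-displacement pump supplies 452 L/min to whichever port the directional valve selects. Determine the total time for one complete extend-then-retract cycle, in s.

Cap-side area A_cap = π/4 × (178 mm)² = 24880 mm^2
Rod-side annular area A_ann = π/4 × (178² − 114²) = 14680 mm^2
t_ext = A_cap·L/Q = 5.219 s
t_ret = A_ann·L/Q = 3.078 s
t_cycle = t_ext + t_ret

t ≈ 8.30 s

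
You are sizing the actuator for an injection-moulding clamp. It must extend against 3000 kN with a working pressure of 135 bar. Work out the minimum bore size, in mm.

Extension force acts on the full piston face: F = P × (π/4)D².
D = √(4F / (πP)) = √(4 × 3000 kN / (π × 135 bar))

D ≈ 532 mm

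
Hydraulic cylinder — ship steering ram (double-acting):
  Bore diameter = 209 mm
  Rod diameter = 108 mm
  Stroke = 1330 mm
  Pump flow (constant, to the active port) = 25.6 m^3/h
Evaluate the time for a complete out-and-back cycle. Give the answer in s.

Cap-side area A_cap = π/4 × (209 mm)² = 34310 mm^2
Rod-side annular area A_ann = π/4 × (209² − 108²) = 25150 mm^2
t_ext = A_cap·L/Q = 6.416 s
t_ret = A_ann·L/Q = 4.703 s
t_cycle = t_ext + t_ret

t ≈ 11.1 s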